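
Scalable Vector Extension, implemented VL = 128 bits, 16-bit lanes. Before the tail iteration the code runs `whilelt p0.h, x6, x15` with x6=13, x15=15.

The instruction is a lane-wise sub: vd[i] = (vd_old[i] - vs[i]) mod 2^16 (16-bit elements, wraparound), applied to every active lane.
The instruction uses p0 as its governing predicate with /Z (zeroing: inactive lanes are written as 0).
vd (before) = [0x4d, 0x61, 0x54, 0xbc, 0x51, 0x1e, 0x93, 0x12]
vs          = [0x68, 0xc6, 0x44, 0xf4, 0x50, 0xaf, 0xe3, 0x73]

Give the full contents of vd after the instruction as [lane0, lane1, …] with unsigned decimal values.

register lanes = 128/16 = 8
active while 13+j < 15, i.e. j ∈ [0,2) capped at 8 ⇒ 2
[0] sub(0x4d,0x68) = 0xffe5
[1] sub(0x61,0xc6) = 0xff9b
[2] tail/zero = 0x00
[3] tail/zero = 0x00
[4] tail/zero = 0x00
[5] tail/zero = 0x00
[6] tail/zero = 0x00
[7] tail/zero = 0x00

vd = [65509, 65435, 0, 0, 0, 0, 0, 0]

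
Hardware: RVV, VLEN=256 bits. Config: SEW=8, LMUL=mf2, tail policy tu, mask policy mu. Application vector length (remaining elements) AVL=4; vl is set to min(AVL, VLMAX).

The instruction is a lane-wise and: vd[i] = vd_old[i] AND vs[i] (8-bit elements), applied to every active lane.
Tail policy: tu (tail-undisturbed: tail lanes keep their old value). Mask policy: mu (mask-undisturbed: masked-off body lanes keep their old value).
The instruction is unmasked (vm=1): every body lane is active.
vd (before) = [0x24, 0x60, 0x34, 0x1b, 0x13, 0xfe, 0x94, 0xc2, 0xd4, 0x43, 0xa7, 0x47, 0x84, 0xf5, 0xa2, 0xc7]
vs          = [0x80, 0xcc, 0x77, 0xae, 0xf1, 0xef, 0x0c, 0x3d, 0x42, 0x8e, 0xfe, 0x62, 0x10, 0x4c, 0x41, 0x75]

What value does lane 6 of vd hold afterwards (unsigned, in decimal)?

lanes per group: 256·1/2/8 = 16
vl ← min(4, 16) = 4
lane  0: and(0x24,0x80) ⇒ 0x00
lane  1: and(0x60,0xcc) ⇒ 0x40
lane  2: and(0x34,0x77) ⇒ 0x34
lane  3: and(0x1b,0xae) ⇒ 0x0a
lane  4: tail/keep ⇒ 0x13
lane  5: tail/keep ⇒ 0xfe
lane  6: tail/keep ⇒ 0x94
lane  7: tail/keep ⇒ 0xc2
lane  8: tail/keep ⇒ 0xd4
lane  9: tail/keep ⇒ 0x43
lane 10: tail/keep ⇒ 0xa7
lane 11: tail/keep ⇒ 0x47
lane 12: tail/keep ⇒ 0x84
lane 13: tail/keep ⇒ 0xf5
lane 14: tail/keep ⇒ 0xa2
lane 15: tail/keep ⇒ 0xc7

vd[6] = 148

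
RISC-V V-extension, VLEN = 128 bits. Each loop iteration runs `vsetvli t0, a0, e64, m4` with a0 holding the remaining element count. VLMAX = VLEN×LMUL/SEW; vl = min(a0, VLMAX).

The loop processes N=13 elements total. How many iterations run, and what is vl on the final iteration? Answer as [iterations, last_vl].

VLMAX = VLEN×LMUL/SEW = 128×4/64 = 8
13 elements at 8/iter → 2 passes, remainder 5 on the last

[iterations, last_vl] = [2, 5]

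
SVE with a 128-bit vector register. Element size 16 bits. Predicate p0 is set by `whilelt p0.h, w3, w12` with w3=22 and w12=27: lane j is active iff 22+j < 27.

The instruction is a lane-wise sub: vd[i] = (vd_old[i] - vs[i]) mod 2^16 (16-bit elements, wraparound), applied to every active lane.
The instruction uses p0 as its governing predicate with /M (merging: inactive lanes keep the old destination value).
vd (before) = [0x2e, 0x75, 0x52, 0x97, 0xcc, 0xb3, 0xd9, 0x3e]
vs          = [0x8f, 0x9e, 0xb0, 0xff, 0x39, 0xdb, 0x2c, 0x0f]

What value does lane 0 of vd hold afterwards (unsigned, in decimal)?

vd[0] = 65439

128-bit reg / 16-bit elem → 8 lanes
p0[j] = (22+j < 27); true for j=0..4 → 5 lanes set
lane  0: sub(0x2e,0x8f) ⇒ 0xff9f
lane  1: sub(0x75,0x9e) ⇒ 0xffd7
lane  2: sub(0x52,0xb0) ⇒ 0xffa2
lane  3: sub(0x97,0xff) ⇒ 0xff98
lane  4: sub(0xcc,0x39) ⇒ 0x93
lane  5: tail/keep ⇒ 0xb3
lane  6: tail/keep ⇒ 0xd9
lane  7: tail/keep ⇒ 0x3e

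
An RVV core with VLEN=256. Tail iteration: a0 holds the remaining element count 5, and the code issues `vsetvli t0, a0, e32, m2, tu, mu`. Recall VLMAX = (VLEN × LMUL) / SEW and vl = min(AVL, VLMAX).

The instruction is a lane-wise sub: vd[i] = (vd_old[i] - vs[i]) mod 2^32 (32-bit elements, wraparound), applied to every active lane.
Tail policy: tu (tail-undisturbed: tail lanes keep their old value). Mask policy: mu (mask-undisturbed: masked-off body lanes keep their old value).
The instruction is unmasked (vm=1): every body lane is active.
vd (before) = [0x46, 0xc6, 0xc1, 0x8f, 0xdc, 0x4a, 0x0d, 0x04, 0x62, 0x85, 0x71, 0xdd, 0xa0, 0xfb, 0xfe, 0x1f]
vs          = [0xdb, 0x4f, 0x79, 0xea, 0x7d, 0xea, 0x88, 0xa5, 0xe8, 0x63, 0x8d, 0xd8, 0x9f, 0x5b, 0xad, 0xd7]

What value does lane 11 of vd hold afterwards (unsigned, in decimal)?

vd[11] = 221

VLMAX = VLEN×LMUL/SEW = 256×2/32 = 16
vl = min(AVL, VLMAX) = min(5, 16) = 5
vd[0] sub(0x46,0xdb) -> 0xffffff6b
vd[1] sub(0xc6,0x4f) -> 0x77
vd[2] sub(0xc1,0x79) -> 0x48
vd[3] sub(0x8f,0xea) -> 0xffffffa5
vd[4] sub(0xdc,0x7d) -> 0x5f
vd[5] tail/keep -> 0x4a
vd[6] tail/keep -> 0x0d
vd[7] tail/keep -> 0x04
vd[8] tail/keep -> 0x62
vd[9] tail/keep -> 0x85
vd[10] tail/keep -> 0x71
vd[11] tail/keep -> 0xdd
vd[12] tail/keep -> 0xa0
vd[13] tail/keep -> 0xfb
vd[14] tail/keep -> 0xfe
vd[15] tail/keep -> 0x1f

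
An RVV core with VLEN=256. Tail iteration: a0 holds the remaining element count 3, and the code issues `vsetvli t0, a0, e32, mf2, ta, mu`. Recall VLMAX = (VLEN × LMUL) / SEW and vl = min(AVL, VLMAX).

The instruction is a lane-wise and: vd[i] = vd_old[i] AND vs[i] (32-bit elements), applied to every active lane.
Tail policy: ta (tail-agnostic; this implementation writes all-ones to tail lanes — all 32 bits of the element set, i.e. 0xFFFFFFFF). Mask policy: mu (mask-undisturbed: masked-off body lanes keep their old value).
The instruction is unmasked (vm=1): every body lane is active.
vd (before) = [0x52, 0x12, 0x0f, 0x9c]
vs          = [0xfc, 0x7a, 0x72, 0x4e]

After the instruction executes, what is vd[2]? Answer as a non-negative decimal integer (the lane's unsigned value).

VLMAX = VLEN×LMUL/SEW = 256×1/2/32 = 4
AVL=3 ≤ VLMAX=4, so vl = 3
vd[0] and(0x52,0xfc) -> 0x50
vd[1] and(0x12,0x7a) -> 0x12
vd[2] and(0x0f,0x72) -> 0x02
vd[3] tail/ones -> 0xffffffff

vd[2] = 2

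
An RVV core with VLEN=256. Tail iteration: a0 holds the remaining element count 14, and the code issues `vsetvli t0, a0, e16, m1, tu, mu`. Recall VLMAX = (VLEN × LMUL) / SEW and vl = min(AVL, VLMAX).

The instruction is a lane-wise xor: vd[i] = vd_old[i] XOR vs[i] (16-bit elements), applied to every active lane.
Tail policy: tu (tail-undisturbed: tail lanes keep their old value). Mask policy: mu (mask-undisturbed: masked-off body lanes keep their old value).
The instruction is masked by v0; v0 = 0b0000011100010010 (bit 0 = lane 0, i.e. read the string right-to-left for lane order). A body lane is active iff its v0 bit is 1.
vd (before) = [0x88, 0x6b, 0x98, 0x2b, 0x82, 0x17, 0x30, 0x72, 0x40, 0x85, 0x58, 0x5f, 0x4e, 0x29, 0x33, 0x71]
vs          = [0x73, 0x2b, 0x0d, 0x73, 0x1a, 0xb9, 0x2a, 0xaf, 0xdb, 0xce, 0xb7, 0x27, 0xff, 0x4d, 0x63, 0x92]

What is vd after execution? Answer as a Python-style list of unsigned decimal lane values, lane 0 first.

VLMAX = VLEN×LMUL/SEW = 256×1/16 = 16
vl = min(AVL, VLMAX) = min(14, 16) = 14
[0] mask-off/keep = 0x88
[1] xor(0x6b,0x2b) = 0x40
[2] mask-off/keep = 0x98
[3] mask-off/keep = 0x2b
[4] xor(0x82,0x1a) = 0x98
[5] mask-off/keep = 0x17
[6] mask-off/keep = 0x30
[7] mask-off/keep = 0x72
[8] xor(0x40,0xdb) = 0x9b
[9] xor(0x85,0xce) = 0x4b
[10] xor(0x58,0xb7) = 0xef
[11] mask-off/keep = 0x5f
[12] mask-off/keep = 0x4e
[13] mask-off/keep = 0x29
[14] tail/keep = 0x33
[15] tail/keep = 0x71

vd = [136, 64, 152, 43, 152, 23, 48, 114, 155, 75, 239, 95, 78, 41, 51, 113]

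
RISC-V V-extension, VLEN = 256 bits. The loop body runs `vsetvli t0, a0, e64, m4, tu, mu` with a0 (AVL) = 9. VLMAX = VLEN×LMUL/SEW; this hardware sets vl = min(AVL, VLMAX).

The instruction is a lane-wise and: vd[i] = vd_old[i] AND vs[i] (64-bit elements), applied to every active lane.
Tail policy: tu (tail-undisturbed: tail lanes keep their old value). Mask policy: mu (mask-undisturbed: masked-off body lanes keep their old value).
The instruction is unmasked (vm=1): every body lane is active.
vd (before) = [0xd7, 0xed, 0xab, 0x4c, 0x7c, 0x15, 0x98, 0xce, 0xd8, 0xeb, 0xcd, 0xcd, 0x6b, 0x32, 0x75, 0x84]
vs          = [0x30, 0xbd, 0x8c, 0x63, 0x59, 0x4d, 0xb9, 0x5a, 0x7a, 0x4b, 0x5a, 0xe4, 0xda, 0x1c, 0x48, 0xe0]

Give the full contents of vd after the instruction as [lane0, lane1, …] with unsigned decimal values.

VLMAX = VLEN×LMUL/SEW = 256×4/64 = 16
vl ← min(9, 16) = 9
vd[0] and(0xd7,0x30) -> 0x10
vd[1] and(0xed,0xbd) -> 0xad
vd[2] and(0xab,0x8c) -> 0x88
vd[3] and(0x4c,0x63) -> 0x40
vd[4] and(0x7c,0x59) -> 0x58
vd[5] and(0x15,0x4d) -> 0x05
vd[6] and(0x98,0xb9) -> 0x98
vd[7] and(0xce,0x5a) -> 0x4a
vd[8] and(0xd8,0x7a) -> 0x58
vd[9] tail/keep -> 0xeb
vd[10] tail/keep -> 0xcd
vd[11] tail/keep -> 0xcd
vd[12] tail/keep -> 0x6b
vd[13] tail/keep -> 0x32
vd[14] tail/keep -> 0x75
vd[15] tail/keep -> 0x84

vd = [16, 173, 136, 64, 88, 5, 152, 74, 88, 235, 205, 205, 107, 50, 117, 132]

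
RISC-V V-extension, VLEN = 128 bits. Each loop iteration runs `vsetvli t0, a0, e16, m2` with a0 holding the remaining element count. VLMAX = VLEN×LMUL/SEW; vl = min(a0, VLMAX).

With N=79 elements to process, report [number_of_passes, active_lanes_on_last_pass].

VLMAX = (128 × 2) / 16 = 16 lanes
iterations = ceil(79/16) = 5; final-pass vl = 15

[iterations, last_vl] = [5, 15]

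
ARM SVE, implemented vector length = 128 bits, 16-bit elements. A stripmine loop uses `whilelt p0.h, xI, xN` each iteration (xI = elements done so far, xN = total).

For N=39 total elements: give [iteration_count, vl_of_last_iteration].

128-bit reg / 16-bit elem → 8 lanes
iterations = ceil(39/8) = 5; final-pass vl = 7

[iterations, last_vl] = [5, 7]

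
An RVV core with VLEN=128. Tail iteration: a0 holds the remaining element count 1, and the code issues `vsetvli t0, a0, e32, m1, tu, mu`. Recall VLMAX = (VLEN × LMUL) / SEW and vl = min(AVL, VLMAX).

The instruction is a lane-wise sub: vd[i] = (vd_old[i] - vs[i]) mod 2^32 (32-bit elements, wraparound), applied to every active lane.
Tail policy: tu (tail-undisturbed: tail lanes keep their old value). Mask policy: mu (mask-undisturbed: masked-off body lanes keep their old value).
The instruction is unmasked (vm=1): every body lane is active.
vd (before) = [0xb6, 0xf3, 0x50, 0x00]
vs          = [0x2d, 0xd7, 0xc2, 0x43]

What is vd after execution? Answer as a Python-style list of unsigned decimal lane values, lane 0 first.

vd = [137, 243, 80, 0]

lanes per group: 128·1/32 = 4
AVL=1 ≤ VLMAX=4, so vl = 1
[0] sub(0xb6,0x2d) = 0x89
[1] tail/keep = 0xf3
[2] tail/keep = 0x50
[3] tail/keep = 0x00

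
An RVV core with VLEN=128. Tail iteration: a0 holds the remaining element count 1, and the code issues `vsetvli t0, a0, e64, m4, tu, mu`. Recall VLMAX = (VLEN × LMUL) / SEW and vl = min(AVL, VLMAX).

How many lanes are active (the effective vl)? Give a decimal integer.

VLMAX = VLEN×LMUL/SEW = 128×4/64 = 8
vl = min(AVL, VLMAX) = min(1, 8) = 1

vl = 1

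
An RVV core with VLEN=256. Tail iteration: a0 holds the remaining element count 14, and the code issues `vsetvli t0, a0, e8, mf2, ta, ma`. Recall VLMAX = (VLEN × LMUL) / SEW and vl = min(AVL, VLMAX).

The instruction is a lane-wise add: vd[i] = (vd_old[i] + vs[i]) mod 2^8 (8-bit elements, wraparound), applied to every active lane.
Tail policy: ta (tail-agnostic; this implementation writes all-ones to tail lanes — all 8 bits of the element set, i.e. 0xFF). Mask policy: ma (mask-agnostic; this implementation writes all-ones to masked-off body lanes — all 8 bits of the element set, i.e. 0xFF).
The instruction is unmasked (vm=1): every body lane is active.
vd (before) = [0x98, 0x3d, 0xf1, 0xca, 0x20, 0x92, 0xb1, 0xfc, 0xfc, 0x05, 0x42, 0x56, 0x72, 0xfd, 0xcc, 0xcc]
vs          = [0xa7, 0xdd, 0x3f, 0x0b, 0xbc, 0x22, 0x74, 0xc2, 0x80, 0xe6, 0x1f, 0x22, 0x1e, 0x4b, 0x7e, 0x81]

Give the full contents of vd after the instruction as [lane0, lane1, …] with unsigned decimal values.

vd = [63, 26, 48, 213, 220, 180, 37, 190, 124, 235, 97, 120, 144, 72, 255, 255]

lanes per group: 256·1/2/8 = 16
vl = min(AVL, VLMAX) = min(14, 16) = 14
[0] add(0x98,0xa7) = 0x3f
[1] add(0x3d,0xdd) = 0x1a
[2] add(0xf1,0x3f) = 0x30
[3] add(0xca,0x0b) = 0xd5
[4] add(0x20,0xbc) = 0xdc
[5] add(0x92,0x22) = 0xb4
[6] add(0xb1,0x74) = 0x25
[7] add(0xfc,0xc2) = 0xbe
[8] add(0xfc,0x80) = 0x7c
[9] add(0x05,0xe6) = 0xeb
[10] add(0x42,0x1f) = 0x61
[11] add(0x56,0x22) = 0x78
[12] add(0x72,0x1e) = 0x90
[13] add(0xfd,0x4b) = 0x48
[14] tail/ones = 0xff
[15] tail/ones = 0xff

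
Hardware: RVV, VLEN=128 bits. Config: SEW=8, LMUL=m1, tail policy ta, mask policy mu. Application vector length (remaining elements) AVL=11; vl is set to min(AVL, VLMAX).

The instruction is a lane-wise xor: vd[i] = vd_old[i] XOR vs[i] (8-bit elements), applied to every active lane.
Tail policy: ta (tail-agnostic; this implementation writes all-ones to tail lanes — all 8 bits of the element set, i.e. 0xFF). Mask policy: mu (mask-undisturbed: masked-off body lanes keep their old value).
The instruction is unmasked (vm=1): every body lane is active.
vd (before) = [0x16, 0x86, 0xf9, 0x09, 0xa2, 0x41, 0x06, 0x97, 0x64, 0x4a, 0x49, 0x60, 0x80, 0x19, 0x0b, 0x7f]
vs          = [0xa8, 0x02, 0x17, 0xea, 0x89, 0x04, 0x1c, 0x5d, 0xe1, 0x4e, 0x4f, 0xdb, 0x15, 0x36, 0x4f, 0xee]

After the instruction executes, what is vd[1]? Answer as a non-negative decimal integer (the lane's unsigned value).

vd[1] = 132

lanes per group: 128·1/8 = 16
vl ← min(11, 16) = 11
vd[0] xor(0x16,0xa8) -> 0xbe
vd[1] xor(0x86,0x02) -> 0x84
vd[2] xor(0xf9,0x17) -> 0xee
vd[3] xor(0x09,0xea) -> 0xe3
vd[4] xor(0xa2,0x89) -> 0x2b
vd[5] xor(0x41,0x04) -> 0x45
vd[6] xor(0x06,0x1c) -> 0x1a
vd[7] xor(0x97,0x5d) -> 0xca
vd[8] xor(0x64,0xe1) -> 0x85
vd[9] xor(0x4a,0x4e) -> 0x04
vd[10] xor(0x49,0x4f) -> 0x06
vd[11] tail/ones -> 0xff
vd[12] tail/ones -> 0xff
vd[13] tail/ones -> 0xff
vd[14] tail/ones -> 0xff
vd[15] tail/ones -> 0xff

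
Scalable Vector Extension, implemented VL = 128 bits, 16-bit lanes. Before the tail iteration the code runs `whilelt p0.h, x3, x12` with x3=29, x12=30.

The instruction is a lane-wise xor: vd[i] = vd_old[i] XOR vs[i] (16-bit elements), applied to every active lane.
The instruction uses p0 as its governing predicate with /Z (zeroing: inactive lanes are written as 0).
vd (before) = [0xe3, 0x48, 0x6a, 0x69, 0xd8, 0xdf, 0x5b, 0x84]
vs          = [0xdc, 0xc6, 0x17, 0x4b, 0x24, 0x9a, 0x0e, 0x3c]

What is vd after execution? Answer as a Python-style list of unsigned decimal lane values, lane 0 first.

register lanes = 128/16 = 8
p0[j] = (29+j < 30); true for j=0..0 → 1 lanes set
[0] xor(0xe3,0xdc) = 0x3f
[1] tail/zero = 0x00
[2] tail/zero = 0x00
[3] tail/zero = 0x00
[4] tail/zero = 0x00
[5] tail/zero = 0x00
[6] tail/zero = 0x00
[7] tail/zero = 0x00

vd = [63, 0, 0, 0, 0, 0, 0, 0]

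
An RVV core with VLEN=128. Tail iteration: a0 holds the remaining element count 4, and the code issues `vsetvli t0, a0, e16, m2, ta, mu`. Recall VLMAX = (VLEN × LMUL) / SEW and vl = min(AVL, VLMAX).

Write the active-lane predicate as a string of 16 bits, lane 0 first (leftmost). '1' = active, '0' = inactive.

predicate = 1111000000000000

VLMAX = VLEN×LMUL/SEW = 128×2/16 = 16
vl ← min(4, 16) = 4
bits (lane 0 leftmost): 1111000000000000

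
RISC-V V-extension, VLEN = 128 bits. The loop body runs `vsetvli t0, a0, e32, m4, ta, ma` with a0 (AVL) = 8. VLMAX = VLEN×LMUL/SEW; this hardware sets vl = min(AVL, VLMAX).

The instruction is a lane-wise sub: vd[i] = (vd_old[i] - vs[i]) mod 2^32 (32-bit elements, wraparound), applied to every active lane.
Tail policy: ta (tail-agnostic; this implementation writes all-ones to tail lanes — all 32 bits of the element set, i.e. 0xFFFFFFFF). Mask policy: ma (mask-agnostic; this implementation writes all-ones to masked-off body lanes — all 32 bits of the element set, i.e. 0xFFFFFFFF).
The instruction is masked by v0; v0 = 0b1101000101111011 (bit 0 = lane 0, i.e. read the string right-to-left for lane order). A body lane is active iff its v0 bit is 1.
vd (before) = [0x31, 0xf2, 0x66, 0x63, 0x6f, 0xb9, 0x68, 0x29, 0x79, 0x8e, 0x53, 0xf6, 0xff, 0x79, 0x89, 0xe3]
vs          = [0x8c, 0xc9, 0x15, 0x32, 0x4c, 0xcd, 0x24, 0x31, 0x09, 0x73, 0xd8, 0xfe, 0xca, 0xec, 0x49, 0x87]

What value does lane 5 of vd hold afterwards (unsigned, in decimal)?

vd[5] = 4294967276

VLMAX = (128 × 4) / 32 = 16 lanes
vl ← min(8, 16) = 8
[0] sub(0x31,0x8c) = 0xffffffa5
[1] sub(0xf2,0xc9) = 0x29
[2] mask-off/ones = 0xffffffff
[3] sub(0x63,0x32) = 0x31
[4] sub(0x6f,0x4c) = 0x23
[5] sub(0xb9,0xcd) = 0xffffffec
[6] sub(0x68,0x24) = 0x44
[7] mask-off/ones = 0xffffffff
[8] tail/ones = 0xffffffff
[9] tail/ones = 0xffffffff
[10] tail/ones = 0xffffffff
[11] tail/ones = 0xffffffff
[12] tail/ones = 0xffffffff
[13] tail/ones = 0xffffffff
[14] tail/ones = 0xffffffff
[15] tail/ones = 0xffffffff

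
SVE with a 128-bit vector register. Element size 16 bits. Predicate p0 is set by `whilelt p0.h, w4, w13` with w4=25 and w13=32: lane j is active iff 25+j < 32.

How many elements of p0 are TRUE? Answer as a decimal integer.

register lanes = 128/16 = 8
active while 25+j < 32, i.e. j ∈ [0,7) capped at 8 ⇒ 7

vl = 7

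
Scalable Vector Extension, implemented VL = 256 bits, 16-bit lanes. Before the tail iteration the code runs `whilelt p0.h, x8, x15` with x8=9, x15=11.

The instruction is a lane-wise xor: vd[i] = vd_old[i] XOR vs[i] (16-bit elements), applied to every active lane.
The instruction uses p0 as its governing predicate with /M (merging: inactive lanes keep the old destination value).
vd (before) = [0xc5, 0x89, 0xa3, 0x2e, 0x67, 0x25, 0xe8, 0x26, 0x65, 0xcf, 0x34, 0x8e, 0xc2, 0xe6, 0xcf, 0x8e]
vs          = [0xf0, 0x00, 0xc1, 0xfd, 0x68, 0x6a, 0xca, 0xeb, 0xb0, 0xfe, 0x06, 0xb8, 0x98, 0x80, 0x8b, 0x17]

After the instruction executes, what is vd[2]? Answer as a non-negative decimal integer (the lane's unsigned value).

register lanes = 256/16 = 16
p0[j] = (9+j < 11); true for j=0..1 → 2 lanes set
vd[0] xor(0xc5,0xf0) -> 0x35
vd[1] xor(0x89,0x00) -> 0x89
vd[2] tail/keep -> 0xa3
vd[3] tail/keep -> 0x2e
vd[4] tail/keep -> 0x67
vd[5] tail/keep -> 0x25
vd[6] tail/keep -> 0xe8
vd[7] tail/keep -> 0x26
vd[8] tail/keep -> 0x65
vd[9] tail/keep -> 0xcf
vd[10] tail/keep -> 0x34
vd[11] tail/keep -> 0x8e
vd[12] tail/keep -> 0xc2
vd[13] tail/keep -> 0xe6
vd[14] tail/keep -> 0xcf
vd[15] tail/keep -> 0x8e

vd[2] = 163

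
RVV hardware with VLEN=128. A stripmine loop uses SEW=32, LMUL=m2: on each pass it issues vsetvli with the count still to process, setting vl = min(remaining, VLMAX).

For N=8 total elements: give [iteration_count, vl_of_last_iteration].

[iterations, last_vl] = [1, 8]

VLMAX = VLEN×LMUL/SEW = 128×2/32 = 8
N=8: ⌈8/8⌉ = 1 iters; last vl = 8 − 0×8 = 8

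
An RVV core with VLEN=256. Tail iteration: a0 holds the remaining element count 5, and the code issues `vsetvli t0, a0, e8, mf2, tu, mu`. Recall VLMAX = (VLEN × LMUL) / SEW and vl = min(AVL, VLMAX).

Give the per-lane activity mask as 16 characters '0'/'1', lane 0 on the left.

VLMAX = (256 × 1/2) / 8 = 16 lanes
vl = min(AVL, VLMAX) = min(5, 16) = 5
bits (lane 0 leftmost): 1111100000000000

predicate = 1111100000000000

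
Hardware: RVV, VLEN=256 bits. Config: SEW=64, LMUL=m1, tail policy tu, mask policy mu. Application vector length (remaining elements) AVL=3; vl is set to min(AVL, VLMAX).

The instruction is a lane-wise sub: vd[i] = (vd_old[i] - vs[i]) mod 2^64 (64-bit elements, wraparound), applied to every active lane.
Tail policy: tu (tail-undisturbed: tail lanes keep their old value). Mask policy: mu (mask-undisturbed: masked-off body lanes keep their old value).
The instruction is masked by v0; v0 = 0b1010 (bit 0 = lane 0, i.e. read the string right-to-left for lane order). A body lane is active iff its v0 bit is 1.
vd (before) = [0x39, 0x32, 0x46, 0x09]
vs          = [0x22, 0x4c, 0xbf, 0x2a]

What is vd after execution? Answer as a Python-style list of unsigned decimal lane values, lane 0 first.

vd = [57, 18446744073709551590, 70, 9]

VLMAX = VLEN×LMUL/SEW = 256×1/64 = 4
vl ← min(3, 4) = 3
lane  0: mask-off/keep ⇒ 0x39
lane  1: sub(0x32,0x4c) ⇒ 0xffffffffffffffe6
lane  2: mask-off/keep ⇒ 0x46
lane  3: tail/keep ⇒ 0x09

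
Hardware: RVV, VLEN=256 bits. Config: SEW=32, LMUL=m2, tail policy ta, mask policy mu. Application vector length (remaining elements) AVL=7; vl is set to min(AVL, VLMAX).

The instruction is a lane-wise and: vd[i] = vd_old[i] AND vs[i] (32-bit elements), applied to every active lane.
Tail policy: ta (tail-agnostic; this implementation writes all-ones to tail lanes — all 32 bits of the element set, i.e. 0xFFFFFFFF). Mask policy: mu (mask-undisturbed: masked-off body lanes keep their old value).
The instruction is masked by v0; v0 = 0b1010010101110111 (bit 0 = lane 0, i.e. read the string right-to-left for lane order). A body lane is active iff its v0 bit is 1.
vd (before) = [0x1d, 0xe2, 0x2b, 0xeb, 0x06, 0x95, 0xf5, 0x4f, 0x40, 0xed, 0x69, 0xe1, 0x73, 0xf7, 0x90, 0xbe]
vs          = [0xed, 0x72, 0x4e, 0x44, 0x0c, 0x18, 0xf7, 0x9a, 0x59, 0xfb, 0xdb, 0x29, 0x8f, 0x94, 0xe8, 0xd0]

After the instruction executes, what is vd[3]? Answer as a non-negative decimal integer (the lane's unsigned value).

lanes per group: 256·2/32 = 16
vl ← min(7, 16) = 7
[0] and(0x1d,0xed) = 0x0d
[1] and(0xe2,0x72) = 0x62
[2] and(0x2b,0x4e) = 0x0a
[3] mask-off/keep = 0xeb
[4] and(0x06,0x0c) = 0x04
[5] and(0x95,0x18) = 0x10
[6] and(0xf5,0xf7) = 0xf5
[7] tail/ones = 0xffffffff
[8] tail/ones = 0xffffffff
[9] tail/ones = 0xffffffff
[10] tail/ones = 0xffffffff
[11] tail/ones = 0xffffffff
[12] tail/ones = 0xffffffff
[13] tail/ones = 0xffffffff
[14] tail/ones = 0xffffffff
[15] tail/ones = 0xffffffff

vd[3] = 235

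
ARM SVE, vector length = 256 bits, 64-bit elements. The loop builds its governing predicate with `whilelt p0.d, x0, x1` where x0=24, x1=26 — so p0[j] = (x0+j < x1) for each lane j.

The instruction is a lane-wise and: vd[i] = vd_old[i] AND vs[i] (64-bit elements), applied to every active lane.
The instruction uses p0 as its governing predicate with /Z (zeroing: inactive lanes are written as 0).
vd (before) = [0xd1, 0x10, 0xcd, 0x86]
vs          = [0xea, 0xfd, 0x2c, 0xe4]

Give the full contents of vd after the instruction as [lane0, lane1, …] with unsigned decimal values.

lane count: 256 div 64 = 4
p0[j] = (24+j < 26); true for j=0..1 → 2 lanes set
lane  0: and(0xd1,0xea) ⇒ 0xc0
lane  1: and(0x10,0xfd) ⇒ 0x10
lane  2: tail/zero ⇒ 0x00
lane  3: tail/zero ⇒ 0x00

vd = [192, 16, 0, 0]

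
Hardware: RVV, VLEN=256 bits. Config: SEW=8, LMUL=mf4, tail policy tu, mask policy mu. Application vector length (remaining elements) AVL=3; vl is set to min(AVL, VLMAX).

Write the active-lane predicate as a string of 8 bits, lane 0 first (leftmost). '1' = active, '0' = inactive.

VLMAX = VLEN×LMUL/SEW = 256×1/4/8 = 8
AVL=3 ≤ VLMAX=8, so vl = 3
bits (lane 0 leftmost): 11100000

predicate = 11100000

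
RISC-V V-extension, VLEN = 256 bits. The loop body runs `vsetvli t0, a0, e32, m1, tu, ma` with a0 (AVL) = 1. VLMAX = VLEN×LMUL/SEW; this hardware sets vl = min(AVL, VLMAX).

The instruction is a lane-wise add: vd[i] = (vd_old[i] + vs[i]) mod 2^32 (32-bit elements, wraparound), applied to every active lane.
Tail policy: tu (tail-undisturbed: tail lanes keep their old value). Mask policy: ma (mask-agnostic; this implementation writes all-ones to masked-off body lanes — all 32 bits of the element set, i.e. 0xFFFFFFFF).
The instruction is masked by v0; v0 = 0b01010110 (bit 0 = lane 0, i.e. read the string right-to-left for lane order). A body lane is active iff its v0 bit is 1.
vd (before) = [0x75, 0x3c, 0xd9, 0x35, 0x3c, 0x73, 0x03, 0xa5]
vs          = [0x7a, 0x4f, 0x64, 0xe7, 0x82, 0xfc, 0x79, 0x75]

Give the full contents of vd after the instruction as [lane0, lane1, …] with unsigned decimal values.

vd = [4294967295, 60, 217, 53, 60, 115, 3, 165]

VLMAX = (256 × 1) / 32 = 8 lanes
vl = min(AVL, VLMAX) = min(1, 8) = 1
  i=0: mask-off/ones → 4294967295
  i=1: tail/keep → 60
  i=2: tail/keep → 217
  i=3: tail/keep → 53
  i=4: tail/keep → 60
  i=5: tail/keep → 115
  i=6: tail/keep → 3
  i=7: tail/keep → 165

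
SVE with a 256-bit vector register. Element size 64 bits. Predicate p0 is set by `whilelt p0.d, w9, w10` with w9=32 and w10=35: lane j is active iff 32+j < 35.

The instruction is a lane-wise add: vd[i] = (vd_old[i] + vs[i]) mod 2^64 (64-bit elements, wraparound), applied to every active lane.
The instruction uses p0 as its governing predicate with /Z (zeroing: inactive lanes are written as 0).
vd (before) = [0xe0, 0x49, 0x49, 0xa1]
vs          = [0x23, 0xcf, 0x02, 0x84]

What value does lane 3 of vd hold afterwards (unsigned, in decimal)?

vd[3] = 0

lane count: 256 div 64 = 4
active while 32+j < 35, i.e. j ∈ [0,3) capped at 4 ⇒ 3
vd[0] add(0xe0,0x23) -> 0x103
vd[1] add(0x49,0xcf) -> 0x118
vd[2] add(0x49,0x02) -> 0x4b
vd[3] tail/zero -> 0x00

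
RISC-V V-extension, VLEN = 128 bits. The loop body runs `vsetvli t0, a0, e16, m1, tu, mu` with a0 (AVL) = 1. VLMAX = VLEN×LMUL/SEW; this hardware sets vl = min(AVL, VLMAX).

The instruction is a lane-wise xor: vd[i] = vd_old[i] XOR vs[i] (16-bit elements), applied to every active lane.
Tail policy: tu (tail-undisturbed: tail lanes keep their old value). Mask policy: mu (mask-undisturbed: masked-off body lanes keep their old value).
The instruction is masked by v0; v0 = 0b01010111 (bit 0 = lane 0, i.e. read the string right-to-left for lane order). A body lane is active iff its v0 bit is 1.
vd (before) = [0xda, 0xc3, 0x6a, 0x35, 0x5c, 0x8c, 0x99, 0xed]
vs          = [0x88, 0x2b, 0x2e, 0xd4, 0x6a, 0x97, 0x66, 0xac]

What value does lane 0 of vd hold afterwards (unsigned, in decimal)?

VLMAX = VLEN×LMUL/SEW = 128×1/16 = 8
vl ← min(1, 8) = 1
lane  0: xor(0xda,0x88) ⇒ 0x52
lane  1: tail/keep ⇒ 0xc3
lane  2: tail/keep ⇒ 0x6a
lane  3: tail/keep ⇒ 0x35
lane  4: tail/keep ⇒ 0x5c
lane  5: tail/keep ⇒ 0x8c
lane  6: tail/keep ⇒ 0x99
lane  7: tail/keep ⇒ 0xed

vd[0] = 82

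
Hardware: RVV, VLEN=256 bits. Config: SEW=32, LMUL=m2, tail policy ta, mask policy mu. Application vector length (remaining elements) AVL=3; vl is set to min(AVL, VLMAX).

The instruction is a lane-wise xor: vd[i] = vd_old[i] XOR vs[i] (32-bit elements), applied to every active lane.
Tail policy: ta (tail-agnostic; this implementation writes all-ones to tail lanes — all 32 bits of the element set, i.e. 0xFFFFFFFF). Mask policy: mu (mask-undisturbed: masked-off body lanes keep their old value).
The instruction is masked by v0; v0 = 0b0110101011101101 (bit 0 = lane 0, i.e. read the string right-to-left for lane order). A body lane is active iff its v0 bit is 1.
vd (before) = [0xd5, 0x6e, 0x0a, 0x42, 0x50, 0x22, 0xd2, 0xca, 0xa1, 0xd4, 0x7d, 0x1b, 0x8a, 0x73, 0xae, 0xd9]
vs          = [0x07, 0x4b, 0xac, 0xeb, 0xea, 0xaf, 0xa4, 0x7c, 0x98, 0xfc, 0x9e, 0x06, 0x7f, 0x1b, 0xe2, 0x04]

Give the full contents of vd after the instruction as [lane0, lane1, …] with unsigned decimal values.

VLMAX = VLEN×LMUL/SEW = 256×2/32 = 16
vl = min(AVL, VLMAX) = min(3, 16) = 3
[0] xor(0xd5,0x07) = 0xd2
[1] mask-off/keep = 0x6e
[2] xor(0x0a,0xac) = 0xa6
[3] tail/ones = 0xffffffff
[4] tail/ones = 0xffffffff
[5] tail/ones = 0xffffffff
[6] tail/ones = 0xffffffff
[7] tail/ones = 0xffffffff
[8] tail/ones = 0xffffffff
[9] tail/ones = 0xffffffff
[10] tail/ones = 0xffffffff
[11] tail/ones = 0xffffffff
[12] tail/ones = 0xffffffff
[13] tail/ones = 0xffffffff
[14] tail/ones = 0xffffffff
[15] tail/ones = 0xffffffff

vd = [210, 110, 166, 4294967295, 4294967295, 4294967295, 4294967295, 4294967295, 4294967295, 4294967295, 4294967295, 4294967295, 4294967295, 4294967295, 4294967295, 4294967295]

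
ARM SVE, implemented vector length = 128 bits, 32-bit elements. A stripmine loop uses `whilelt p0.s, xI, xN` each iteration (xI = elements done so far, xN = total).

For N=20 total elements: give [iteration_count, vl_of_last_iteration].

[iterations, last_vl] = [5, 4]

lane count: 128 div 32 = 4
N=20: ⌈20/4⌉ = 5 iters; last vl = 20 − 4×4 = 4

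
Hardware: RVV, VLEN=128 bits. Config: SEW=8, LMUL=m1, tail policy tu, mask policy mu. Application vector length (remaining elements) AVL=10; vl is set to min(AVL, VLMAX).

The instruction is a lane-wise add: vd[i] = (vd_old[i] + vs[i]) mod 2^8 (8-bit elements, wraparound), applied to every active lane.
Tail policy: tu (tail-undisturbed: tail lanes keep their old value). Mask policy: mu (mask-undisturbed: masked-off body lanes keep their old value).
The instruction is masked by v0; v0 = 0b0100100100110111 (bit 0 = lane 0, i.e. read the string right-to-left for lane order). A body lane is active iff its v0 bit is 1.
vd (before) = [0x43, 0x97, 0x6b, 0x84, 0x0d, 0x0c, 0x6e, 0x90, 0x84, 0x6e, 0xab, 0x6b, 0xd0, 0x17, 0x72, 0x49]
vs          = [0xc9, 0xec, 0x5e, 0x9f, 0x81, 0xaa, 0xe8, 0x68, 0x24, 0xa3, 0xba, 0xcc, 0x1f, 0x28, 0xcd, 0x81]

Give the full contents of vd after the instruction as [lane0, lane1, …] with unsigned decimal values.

vd = [12, 131, 201, 132, 142, 182, 110, 144, 168, 110, 171, 107, 208, 23, 114, 73]

lanes per group: 128·1/8 = 16
vl ← min(10, 16) = 10
vd[0] add(0x43,0xc9) -> 0x0c
vd[1] add(0x97,0xec) -> 0x83
vd[2] add(0x6b,0x5e) -> 0xc9
vd[3] mask-off/keep -> 0x84
vd[4] add(0x0d,0x81) -> 0x8e
vd[5] add(0x0c,0xaa) -> 0xb6
vd[6] mask-off/keep -> 0x6e
vd[7] mask-off/keep -> 0x90
vd[8] add(0x84,0x24) -> 0xa8
vd[9] mask-off/keep -> 0x6e
vd[10] tail/keep -> 0xab
vd[11] tail/keep -> 0x6b
vd[12] tail/keep -> 0xd0
vd[13] tail/keep -> 0x17
vd[14] tail/keep -> 0x72
vd[15] tail/keep -> 0x49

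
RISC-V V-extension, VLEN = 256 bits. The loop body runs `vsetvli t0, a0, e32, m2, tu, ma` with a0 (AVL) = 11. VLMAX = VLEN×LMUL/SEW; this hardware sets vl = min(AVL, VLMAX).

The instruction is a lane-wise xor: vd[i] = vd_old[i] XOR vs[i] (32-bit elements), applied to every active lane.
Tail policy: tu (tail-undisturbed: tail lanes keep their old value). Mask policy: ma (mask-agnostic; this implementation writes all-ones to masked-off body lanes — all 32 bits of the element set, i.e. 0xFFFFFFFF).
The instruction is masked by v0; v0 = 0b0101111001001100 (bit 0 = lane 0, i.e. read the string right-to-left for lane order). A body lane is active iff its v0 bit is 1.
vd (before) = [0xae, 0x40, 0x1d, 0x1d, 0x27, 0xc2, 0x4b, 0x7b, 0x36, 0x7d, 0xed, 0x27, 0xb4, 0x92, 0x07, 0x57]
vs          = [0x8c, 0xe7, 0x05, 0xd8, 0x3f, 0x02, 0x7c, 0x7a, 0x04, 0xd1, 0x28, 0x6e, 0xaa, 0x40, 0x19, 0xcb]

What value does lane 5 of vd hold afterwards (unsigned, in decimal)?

vd[5] = 4294967295

VLMAX = VLEN×LMUL/SEW = 256×2/32 = 16
vl = min(AVL, VLMAX) = min(11, 16) = 11
[0] mask-off/ones = 0xffffffff
[1] mask-off/ones = 0xffffffff
[2] xor(0x1d,0x05) = 0x18
[3] xor(0x1d,0xd8) = 0xc5
[4] mask-off/ones = 0xffffffff
[5] mask-off/ones = 0xffffffff
[6] xor(0x4b,0x7c) = 0x37
[7] mask-off/ones = 0xffffffff
[8] mask-off/ones = 0xffffffff
[9] xor(0x7d,0xd1) = 0xac
[10] xor(0xed,0x28) = 0xc5
[11] tail/keep = 0x27
[12] tail/keep = 0xb4
[13] tail/keep = 0x92
[14] tail/keep = 0x07
[15] tail/keep = 0x57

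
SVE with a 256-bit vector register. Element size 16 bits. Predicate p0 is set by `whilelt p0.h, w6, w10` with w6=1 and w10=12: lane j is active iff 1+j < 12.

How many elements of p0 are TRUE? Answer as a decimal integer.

256-bit reg / 16-bit elem → 16 lanes
whilelt: lane j active iff 1+j < 12 → j < 11 → 11 active

vl = 11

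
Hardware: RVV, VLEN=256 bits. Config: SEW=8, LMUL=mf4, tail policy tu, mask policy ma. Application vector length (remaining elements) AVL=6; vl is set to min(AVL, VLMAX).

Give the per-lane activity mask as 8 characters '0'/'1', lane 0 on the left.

predicate = 11111100

lanes per group: 256·1/4/8 = 8
AVL=6 ≤ VLMAX=8, so vl = 6
bits (lane 0 leftmost): 11111100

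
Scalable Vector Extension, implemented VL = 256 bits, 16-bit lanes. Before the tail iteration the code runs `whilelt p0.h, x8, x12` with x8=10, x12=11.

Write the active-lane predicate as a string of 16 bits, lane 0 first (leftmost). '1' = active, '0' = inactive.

lane count: 256 div 16 = 16
p0[j] = (10+j < 11); true for j=0..0 → 1 lanes set
bits (lane 0 leftmost): 1000000000000000

predicate = 1000000000000000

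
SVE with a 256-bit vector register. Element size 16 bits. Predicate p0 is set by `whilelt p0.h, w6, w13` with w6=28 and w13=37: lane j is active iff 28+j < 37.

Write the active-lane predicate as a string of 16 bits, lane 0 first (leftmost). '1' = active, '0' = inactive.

register lanes = 256/16 = 16
whilelt: lane j active iff 28+j < 37 → j < 9 → 9 active
bits (lane 0 leftmost): 1111111110000000

predicate = 1111111110000000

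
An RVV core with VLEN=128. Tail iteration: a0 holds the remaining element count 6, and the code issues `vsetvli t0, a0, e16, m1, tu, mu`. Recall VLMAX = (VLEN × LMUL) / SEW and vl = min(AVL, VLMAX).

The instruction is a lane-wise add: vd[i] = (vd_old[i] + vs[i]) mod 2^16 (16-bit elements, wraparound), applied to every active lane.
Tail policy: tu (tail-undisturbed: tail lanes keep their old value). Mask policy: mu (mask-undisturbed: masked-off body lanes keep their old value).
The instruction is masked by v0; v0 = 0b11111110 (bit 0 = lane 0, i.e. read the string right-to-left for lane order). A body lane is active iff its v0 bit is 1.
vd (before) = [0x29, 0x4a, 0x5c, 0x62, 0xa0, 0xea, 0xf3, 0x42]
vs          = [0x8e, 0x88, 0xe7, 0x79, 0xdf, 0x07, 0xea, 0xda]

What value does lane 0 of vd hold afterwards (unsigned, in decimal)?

vd[0] = 41

lanes per group: 128·1/16 = 8
vl = min(AVL, VLMAX) = min(6, 8) = 6
vd[0] mask-off/keep -> 0x29
vd[1] add(0x4a,0x88) -> 0xd2
vd[2] add(0x5c,0xe7) -> 0x143
vd[3] add(0x62,0x79) -> 0xdb
vd[4] add(0xa0,0xdf) -> 0x17f
vd[5] add(0xea,0x07) -> 0xf1
vd[6] tail/keep -> 0xf3
vd[7] tail/keep -> 0x42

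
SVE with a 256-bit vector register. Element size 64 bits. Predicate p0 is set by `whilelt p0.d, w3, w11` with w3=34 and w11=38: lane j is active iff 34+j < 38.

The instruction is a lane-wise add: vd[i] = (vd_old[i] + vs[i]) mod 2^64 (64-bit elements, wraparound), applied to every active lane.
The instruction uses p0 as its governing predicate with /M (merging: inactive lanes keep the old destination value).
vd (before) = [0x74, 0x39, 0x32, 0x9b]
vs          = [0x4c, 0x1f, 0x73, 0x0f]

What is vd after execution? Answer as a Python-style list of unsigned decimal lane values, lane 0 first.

register lanes = 256/64 = 4
p0[j] = (34+j < 38); true for j=0..3 → 4 lanes set
[0] add(0x74,0x4c) = 0xc0
[1] add(0x39,0x1f) = 0x58
[2] add(0x32,0x73) = 0xa5
[3] add(0x9b,0x0f) = 0xaa

vd = [192, 88, 165, 170]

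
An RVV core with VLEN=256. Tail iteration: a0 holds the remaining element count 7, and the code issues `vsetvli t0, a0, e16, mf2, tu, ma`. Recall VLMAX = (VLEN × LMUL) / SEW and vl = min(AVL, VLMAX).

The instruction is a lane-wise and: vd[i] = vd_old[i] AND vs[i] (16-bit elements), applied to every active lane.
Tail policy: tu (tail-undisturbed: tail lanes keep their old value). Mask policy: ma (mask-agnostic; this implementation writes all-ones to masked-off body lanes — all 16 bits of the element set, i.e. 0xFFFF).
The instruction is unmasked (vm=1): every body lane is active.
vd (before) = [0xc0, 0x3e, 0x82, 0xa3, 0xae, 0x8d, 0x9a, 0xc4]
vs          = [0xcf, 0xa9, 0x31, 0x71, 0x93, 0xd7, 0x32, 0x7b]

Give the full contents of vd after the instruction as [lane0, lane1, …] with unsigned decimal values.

vd = [192, 40, 0, 33, 130, 133, 18, 196]

VLMAX = VLEN×LMUL/SEW = 256×1/2/16 = 8
vl ← min(7, 8) = 7
vd[0] and(0xc0,0xcf) -> 0xc0
vd[1] and(0x3e,0xa9) -> 0x28
vd[2] and(0x82,0x31) -> 0x00
vd[3] and(0xa3,0x71) -> 0x21
vd[4] and(0xae,0x93) -> 0x82
vd[5] and(0x8d,0xd7) -> 0x85
vd[6] and(0x9a,0x32) -> 0x12
vd[7] tail/keep -> 0xc4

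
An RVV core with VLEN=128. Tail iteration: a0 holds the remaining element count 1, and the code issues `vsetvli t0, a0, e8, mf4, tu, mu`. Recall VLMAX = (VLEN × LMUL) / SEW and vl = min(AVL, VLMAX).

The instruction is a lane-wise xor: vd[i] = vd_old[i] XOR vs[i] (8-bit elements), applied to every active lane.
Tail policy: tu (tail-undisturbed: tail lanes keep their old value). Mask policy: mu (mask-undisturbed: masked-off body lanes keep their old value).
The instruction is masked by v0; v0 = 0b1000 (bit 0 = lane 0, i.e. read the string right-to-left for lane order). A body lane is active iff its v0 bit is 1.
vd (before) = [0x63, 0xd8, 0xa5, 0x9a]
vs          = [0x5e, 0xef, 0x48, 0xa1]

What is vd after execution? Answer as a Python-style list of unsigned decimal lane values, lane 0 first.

vd = [99, 216, 165, 154]

VLMAX = (128 × 1/4) / 8 = 4 lanes
vl = min(AVL, VLMAX) = min(1, 4) = 1
  i=0: mask-off/keep → 99
  i=1: tail/keep → 216
  i=2: tail/keep → 165
  i=3: tail/keep → 154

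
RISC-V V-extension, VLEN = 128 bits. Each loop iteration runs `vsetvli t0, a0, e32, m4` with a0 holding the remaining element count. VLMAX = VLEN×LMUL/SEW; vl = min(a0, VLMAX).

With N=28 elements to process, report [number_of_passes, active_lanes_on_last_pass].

lanes per group: 128·4/32 = 16
28 elements at 16/iter → 2 passes, remainder 12 on the last

[iterations, last_vl] = [2, 12]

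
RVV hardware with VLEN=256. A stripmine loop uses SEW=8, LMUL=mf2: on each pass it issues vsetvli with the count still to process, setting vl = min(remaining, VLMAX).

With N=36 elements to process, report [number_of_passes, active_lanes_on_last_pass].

VLMAX = VLEN×LMUL/SEW = 256×1/2/8 = 16
36 elements at 16/iter → 3 passes, remainder 4 on the last

[iterations, last_vl] = [3, 4]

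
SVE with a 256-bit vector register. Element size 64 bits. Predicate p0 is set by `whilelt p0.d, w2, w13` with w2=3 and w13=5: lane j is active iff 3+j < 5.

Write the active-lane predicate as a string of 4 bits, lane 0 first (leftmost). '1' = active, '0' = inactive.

predicate = 1100

lane count: 256 div 64 = 4
active while 3+j < 5, i.e. j ∈ [0,2) capped at 4 ⇒ 2
bits (lane 0 leftmost): 1100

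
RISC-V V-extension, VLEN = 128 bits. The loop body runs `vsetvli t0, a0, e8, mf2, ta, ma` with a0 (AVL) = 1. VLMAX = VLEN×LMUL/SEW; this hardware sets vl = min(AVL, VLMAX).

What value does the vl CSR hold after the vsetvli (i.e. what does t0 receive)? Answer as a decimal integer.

VLMAX = VLEN×LMUL/SEW = 128×1/2/8 = 8
vl ← min(1, 8) = 1

vl = 1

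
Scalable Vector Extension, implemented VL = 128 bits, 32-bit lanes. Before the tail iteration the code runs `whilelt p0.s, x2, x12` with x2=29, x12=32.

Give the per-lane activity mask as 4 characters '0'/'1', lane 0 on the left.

predicate = 1110

128-bit reg / 32-bit elem → 4 lanes
p0[j] = (29+j < 32); true for j=0..2 → 3 lanes set
bits (lane 0 leftmost): 1110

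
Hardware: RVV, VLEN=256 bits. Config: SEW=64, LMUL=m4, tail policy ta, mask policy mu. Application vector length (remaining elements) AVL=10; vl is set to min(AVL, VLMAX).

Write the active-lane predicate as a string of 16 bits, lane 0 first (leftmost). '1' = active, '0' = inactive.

VLMAX = (256 × 4) / 64 = 16 lanes
AVL=10 ≤ VLMAX=16, so vl = 10
bits (lane 0 leftmost): 1111111111000000

predicate = 1111111111000000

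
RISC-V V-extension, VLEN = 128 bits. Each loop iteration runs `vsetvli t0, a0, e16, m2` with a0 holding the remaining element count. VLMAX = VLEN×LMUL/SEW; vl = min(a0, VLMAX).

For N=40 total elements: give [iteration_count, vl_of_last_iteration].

[iterations, last_vl] = [3, 8]

VLMAX = VLEN×LMUL/SEW = 128×2/16 = 16
iterations = ceil(40/16) = 3; final-pass vl = 8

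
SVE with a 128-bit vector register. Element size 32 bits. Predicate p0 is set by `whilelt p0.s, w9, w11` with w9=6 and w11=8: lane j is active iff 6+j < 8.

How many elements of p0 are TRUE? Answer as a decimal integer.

vl = 2

lane count: 128 div 32 = 4
active while 6+j < 8, i.e. j ∈ [0,2) capped at 4 ⇒ 2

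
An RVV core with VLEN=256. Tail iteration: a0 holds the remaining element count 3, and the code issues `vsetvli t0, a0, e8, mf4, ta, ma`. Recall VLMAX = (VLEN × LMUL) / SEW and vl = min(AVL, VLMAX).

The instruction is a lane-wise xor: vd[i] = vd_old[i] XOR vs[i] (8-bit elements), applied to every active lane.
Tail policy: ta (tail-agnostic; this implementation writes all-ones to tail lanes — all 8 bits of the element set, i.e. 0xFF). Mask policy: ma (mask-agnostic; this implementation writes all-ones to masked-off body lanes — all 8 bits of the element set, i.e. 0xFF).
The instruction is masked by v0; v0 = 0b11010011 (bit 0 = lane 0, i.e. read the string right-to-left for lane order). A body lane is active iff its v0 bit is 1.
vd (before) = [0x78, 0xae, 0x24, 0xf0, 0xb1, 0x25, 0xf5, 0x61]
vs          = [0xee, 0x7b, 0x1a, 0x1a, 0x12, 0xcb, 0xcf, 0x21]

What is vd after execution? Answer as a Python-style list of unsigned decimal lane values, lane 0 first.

VLMAX = (256 × 1/4) / 8 = 8 lanes
vl = min(AVL, VLMAX) = min(3, 8) = 3
vd[0] xor(0x78,0xee) -> 0x96
vd[1] xor(0xae,0x7b) -> 0xd5
vd[2] mask-off/ones -> 0xff
vd[3] tail/ones -> 0xff
vd[4] tail/ones -> 0xff
vd[5] tail/ones -> 0xff
vd[6] tail/ones -> 0xff
vd[7] tail/ones -> 0xff

vd = [150, 213, 255, 255, 255, 255, 255, 255]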